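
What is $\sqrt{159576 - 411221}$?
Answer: $i \sqrt{251645} \approx 501.64 i$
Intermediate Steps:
$\sqrt{159576 - 411221} = \sqrt{-251645} = i \sqrt{251645}$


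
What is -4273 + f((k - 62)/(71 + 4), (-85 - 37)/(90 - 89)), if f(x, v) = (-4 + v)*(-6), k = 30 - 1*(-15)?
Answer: -3517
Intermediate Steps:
k = 45 (k = 30 + 15 = 45)
f(x, v) = 24 - 6*v
-4273 + f((k - 62)/(71 + 4), (-85 - 37)/(90 - 89)) = -4273 + (24 - 6*(-85 - 37)/(90 - 89)) = -4273 + (24 - (-732)/1) = -4273 + (24 - (-732)) = -4273 + (24 - 6*(-122)) = -4273 + (24 + 732) = -4273 + 756 = -3517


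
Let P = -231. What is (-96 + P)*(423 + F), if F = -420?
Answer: -981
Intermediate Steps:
(-96 + P)*(423 + F) = (-96 - 231)*(423 - 420) = -327*3 = -981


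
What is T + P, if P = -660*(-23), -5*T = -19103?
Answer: 95003/5 ≈ 19001.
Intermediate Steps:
T = 19103/5 (T = -1/5*(-19103) = 19103/5 ≈ 3820.6)
P = 15180
T + P = 19103/5 + 15180 = 95003/5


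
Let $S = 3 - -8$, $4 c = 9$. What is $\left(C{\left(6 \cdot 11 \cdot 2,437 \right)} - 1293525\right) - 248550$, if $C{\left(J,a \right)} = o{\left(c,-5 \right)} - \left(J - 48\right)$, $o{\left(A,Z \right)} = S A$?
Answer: $- \frac{6168537}{4} \approx -1.5421 \cdot 10^{6}$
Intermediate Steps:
$c = \frac{9}{4}$ ($c = \frac{1}{4} \cdot 9 = \frac{9}{4} \approx 2.25$)
$S = 11$ ($S = 3 + 8 = 11$)
$o{\left(A,Z \right)} = 11 A$
$C{\left(J,a \right)} = \frac{291}{4} - J$ ($C{\left(J,a \right)} = 11 \cdot \frac{9}{4} - \left(J - 48\right) = \frac{99}{4} - \left(J - 48\right) = \frac{99}{4} - \left(-48 + J\right) = \frac{291}{4} - J$)
$\left(C{\left(6 \cdot 11 \cdot 2,437 \right)} - 1293525\right) - 248550 = \left(\left(\frac{291}{4} - 6 \cdot 11 \cdot 2\right) - 1293525\right) - 248550 = \left(\left(\frac{291}{4} - 66 \cdot 2\right) - 1293525\right) - 248550 = \left(\left(\frac{291}{4} - 132\right) - 1293525\right) - 248550 = \left(- \frac{237}{4} - 1293525\right) - 248550 = - \frac{5174337}{4} - 248550 = - \frac{6168537}{4}$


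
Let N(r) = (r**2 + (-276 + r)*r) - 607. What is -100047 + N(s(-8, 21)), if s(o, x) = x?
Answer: -105568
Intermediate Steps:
N(r) = -607 + r**2 + r*(-276 + r) (N(r) = (r**2 + r*(-276 + r)) - 607 = -607 + r**2 + r*(-276 + r))
-100047 + N(s(-8, 21)) = -100047 + (-607 - 276*21 + 2*21**2) = -100047 + (-607 - 5796 + 2*441) = -100047 + (-607 - 5796 + 882) = -100047 - 5521 = -105568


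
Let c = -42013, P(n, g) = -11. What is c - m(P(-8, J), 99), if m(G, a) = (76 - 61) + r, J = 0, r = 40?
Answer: -42068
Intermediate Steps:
m(G, a) = 55 (m(G, a) = (76 - 61) + 40 = 15 + 40 = 55)
c - m(P(-8, J), 99) = -42013 - 1*55 = -42013 - 55 = -42068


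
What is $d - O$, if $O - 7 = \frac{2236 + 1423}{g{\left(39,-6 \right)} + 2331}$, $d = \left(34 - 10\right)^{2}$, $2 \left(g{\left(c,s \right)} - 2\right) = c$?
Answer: $\frac{2669827}{4705} \approx 567.44$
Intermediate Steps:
$g{\left(c,s \right)} = 2 + \frac{c}{2}$
$d = 576$ ($d = 24^{2} = 576$)
$O = \frac{40253}{4705}$ ($O = 7 + \frac{2236 + 1423}{\left(2 + \frac{1}{2} \cdot 39\right) + 2331} = 7 + \frac{3659}{\left(2 + \frac{39}{2}\right) + 2331} = 7 + \frac{3659}{\frac{43}{2} + 2331} = 7 + \frac{3659}{\frac{4705}{2}} = 7 + 3659 \cdot \frac{2}{4705} = 7 + \frac{7318}{4705} = \frac{40253}{4705} \approx 8.5554$)
$d - O = 576 - \frac{40253}{4705} = \frac{2669827}{4705}$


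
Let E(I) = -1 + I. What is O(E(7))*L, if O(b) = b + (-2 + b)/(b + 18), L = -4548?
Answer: -28046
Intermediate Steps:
O(b) = b + (-2 + b)/(18 + b)
O(E(7))*L = ((-2 + (-1 + 7)² + 19*(-1 + 7))/(18 + (-1 + 7)))*(-4548) = ((-2 + 6² + 19*6)/(18 + 6))*(-4548) = ((-2 + 36 + 114)/24)*(-4548) = ((1/24)*148)*(-4548) = (37/6)*(-4548) = -28046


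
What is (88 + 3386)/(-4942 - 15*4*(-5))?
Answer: -1737/2321 ≈ -0.74838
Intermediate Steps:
(88 + 3386)/(-4942 - 15*4*(-5)) = 3474/(-4942 - 60*(-5)) = 3474/(-4942 + 300) = 3474/(-4642) = 3474*(-1/4642) = -1737/2321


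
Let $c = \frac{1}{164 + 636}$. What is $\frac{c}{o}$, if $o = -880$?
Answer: $- \frac{1}{704000} \approx -1.4205 \cdot 10^{-6}$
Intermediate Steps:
$c = \frac{1}{800} \approx 0.00125$
$\frac{c}{o} = \frac{1}{800 \left(-880\right)} = \frac{1}{800} \left(- \frac{1}{880}\right) = - \frac{1}{704000}$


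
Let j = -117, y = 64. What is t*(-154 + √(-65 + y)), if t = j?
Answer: 18018 - 117*I ≈ 18018.0 - 117.0*I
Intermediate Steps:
t = -117
t*(-154 + √(-65 + y)) = -117*(-154 + √(-65 + 64)) = -117*(-154 + √(-1)) = -117*(-154 + I) = 18018 - 117*I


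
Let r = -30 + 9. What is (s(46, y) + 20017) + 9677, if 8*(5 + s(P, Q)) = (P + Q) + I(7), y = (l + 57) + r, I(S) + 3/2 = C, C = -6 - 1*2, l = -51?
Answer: 475067/16 ≈ 29692.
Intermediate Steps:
C = -8 (C = -6 - 2 = -8)
r = -21
I(S) = -19/2 (I(S) = -3/2 - 8 = -19/2)
y = -15 (y = (-51 + 57) - 21 = 6 - 21 = -15)
s(P, Q) = -99/16 + P/8 + Q/8 (s(P, Q) = -5 + ((P + Q) - 19/2)/8 = -5 + (-19/2 + P + Q)/8 = -5 + (-19/16 + P/8 + Q/8) = -99/16 + P/8 + Q/8)
(s(46, y) + 20017) + 9677 = ((-99/16 + (⅛)*46 + (⅛)*(-15)) + 20017) + 9677 = ((-99/16 + 23/4 - 15/8) + 20017) + 9677 = (-37/16 + 20017) + 9677 = 320235/16 + 9677 = 475067/16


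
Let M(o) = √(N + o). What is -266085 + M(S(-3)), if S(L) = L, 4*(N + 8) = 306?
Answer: -266085 + √262/2 ≈ -2.6608e+5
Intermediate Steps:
N = 137/2 (N = -8 + (¼)*306 = -8 + 153/2 = 137/2 ≈ 68.500)
M(o) = √(137/2 + o)
-266085 + M(S(-3)) = -266085 + √(274 + 4*(-3))/2 = -266085 + √(274 - 12)/2 = -266085 + √262/2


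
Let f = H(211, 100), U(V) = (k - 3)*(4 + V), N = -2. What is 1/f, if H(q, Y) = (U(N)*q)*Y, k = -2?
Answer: -1/211000 ≈ -4.7393e-6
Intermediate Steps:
U(V) = -20 - 5*V (U(V) = (-2 - 3)*(4 + V) = -5*(4 + V) = -20 - 5*V)
H(q, Y) = -10*Y*q (H(q, Y) = ((-20 - 5*(-2))*q)*Y = ((-20 + 10)*q)*Y = (-10*q)*Y = -10*Y*q)
f = -211000 (f = -10*100*211 = -211000)
1/f = 1/(-211000) = -1/211000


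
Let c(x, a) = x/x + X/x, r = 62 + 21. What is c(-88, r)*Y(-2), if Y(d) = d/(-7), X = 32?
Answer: 2/11 ≈ 0.18182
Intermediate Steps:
Y(d) = -d/7 (Y(d) = d*(-1/7) = -d/7)
r = 83
c(x, a) = 1 + 32/x (c(x, a) = x/x + 32/x = 1 + 32/x)
c(-88, r)*Y(-2) = ((32 - 88)/(-88))*(-1/7*(-2)) = -1/88*(-56)*(2/7) = (7/11)*(2/7) = 2/11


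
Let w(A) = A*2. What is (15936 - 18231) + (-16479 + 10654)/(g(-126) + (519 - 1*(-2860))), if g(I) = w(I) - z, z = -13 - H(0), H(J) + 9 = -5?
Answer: -7179995/3126 ≈ -2296.9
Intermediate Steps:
H(J) = -14 (H(J) = -9 - 5 = -14)
w(A) = 2*A
z = 1 (z = -13 - 1*(-14) = -13 + 14 = 1)
g(I) = -1 + 2*I (g(I) = 2*I - 1*1 = 2*I - 1 = -1 + 2*I)
(15936 - 18231) + (-16479 + 10654)/(g(-126) + (519 - 1*(-2860))) = (15936 - 18231) + (-16479 + 10654)/((-1 + 2*(-126)) + (519 - 1*(-2860))) = -2295 - 5825/((-1 - 252) + (519 + 2860)) = -2295 - 5825/(-253 + 3379) = -2295 - 5825/3126 = -7179995/3126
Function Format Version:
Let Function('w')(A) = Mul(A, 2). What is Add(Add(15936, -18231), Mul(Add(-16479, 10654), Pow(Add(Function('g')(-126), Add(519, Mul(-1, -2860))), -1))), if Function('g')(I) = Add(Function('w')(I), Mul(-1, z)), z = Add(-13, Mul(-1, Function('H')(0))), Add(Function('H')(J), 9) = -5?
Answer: Rational(-7179995, 3126) ≈ -2296.9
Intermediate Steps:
Function('H')(J) = -14 (Function('H')(J) = Add(-9, -5) = -14)
Function('w')(A) = Mul(2, A)
z = 1 (z = Add(-13, Mul(-1, -14)) = Add(-13, 14) = 1)
Function('g')(I) = Add(-1, Mul(2, I)) (Function('g')(I) = Add(Mul(2, I), Mul(-1, 1)) = Add(Mul(2, I), -1) = Add(-1, Mul(2, I)))
Add(Add(15936, -18231), Mul(Add(-16479, 10654), Pow(Add(Function('g')(-126), Add(519, Mul(-1, -2860))), -1))) = Add(Add(15936, -18231), Mul(Add(-16479, 10654), Pow(Add(Add(-1, Mul(2, -126)), Add(519, Mul(-1, -2860))), -1))) = Add(-2295, Mul(-5825, Pow(Add(Add(-1, -252), Add(519, 2860)), -1))) = Add(-2295, Mul(-5825, Pow(Add(-253, 3379), -1))) = Add(-2295, Mul(-5825, Pow(3126, -1))) = Add(-2295, Mul(-5825, Rational(1, 3126))) = Add(-2295, Rational(-5825, 3126)) = Rational(-7179995, 3126)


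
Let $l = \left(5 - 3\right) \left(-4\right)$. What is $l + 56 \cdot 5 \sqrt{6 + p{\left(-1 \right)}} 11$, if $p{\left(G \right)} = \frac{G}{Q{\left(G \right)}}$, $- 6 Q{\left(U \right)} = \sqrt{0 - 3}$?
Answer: $-8 + 3080 \sqrt{6 - 2 i \sqrt{3}} \approx 7822.8 - 2098.3 i$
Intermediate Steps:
$Q{\left(U \right)} = - \frac{i \sqrt{3}}{6}$ ($Q{\left(U \right)} = - \frac{\sqrt{0 - 3}}{6} = - \frac{\sqrt{-3}}{6} = - \frac{i \sqrt{3}}{6}$)
$p{\left(G \right)} = 2 i G \sqrt{3}$ ($p{\left(G \right)} = \frac{G}{\left(- \frac{1}{6}\right) i \sqrt{3}} = G 2 i \sqrt{3} = 2 i G \sqrt{3}$)
$l = -8$ ($l = 2 \left(-4\right) = -8$)
$l + 56 \cdot 5 \sqrt{6 + p{\left(-1 \right)}} 11 = -8 + 56 \cdot 5 \sqrt{6 + 2 i \left(-1\right) \sqrt{3}} \cdot 11 = -8 + 56 \cdot 5 \sqrt{6 - 2 i \sqrt{3}} \cdot 11 = -8 + 56 \cdot 55 \sqrt{6 - 2 i \sqrt{3}} = -8 + 3080 \sqrt{6 - 2 i \sqrt{3}}$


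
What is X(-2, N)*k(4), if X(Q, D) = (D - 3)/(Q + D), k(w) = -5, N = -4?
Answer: -35/6 ≈ -5.8333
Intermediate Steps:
X(Q, D) = (-3 + D)/(D + Q)
X(-2, N)*k(4) = ((-3 - 4)/(-4 - 2))*(-5) = (-7/(-6))*(-5) = -⅙*(-7)*(-5) = (7/6)*(-5) = -35/6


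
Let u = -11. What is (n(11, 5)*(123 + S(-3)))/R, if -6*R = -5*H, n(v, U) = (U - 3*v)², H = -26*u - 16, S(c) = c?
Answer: 6272/15 ≈ 418.13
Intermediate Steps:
H = 270 (H = -26*(-11) - 16 = 286 - 16 = 270)
R = 225 (R = -(-5)*270/6 = -⅙*(-1350) = 225)
(n(11, 5)*(123 + S(-3)))/R = ((5 - 3*11)²*(123 - 3))/225 = ((5 - 33)²*120)*(1/225) = ((-28)²*120)*(1/225) = (784*120)*(1/225) = 94080*(1/225) = 6272/15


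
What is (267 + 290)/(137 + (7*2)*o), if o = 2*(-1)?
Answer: 557/109 ≈ 5.1101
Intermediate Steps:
o = -2
(267 + 290)/(137 + (7*2)*o) = (267 + 290)/(137 + (7*2)*(-2)) = 557/(137 + 14*(-2)) = 557/(137 - 28) = 557/109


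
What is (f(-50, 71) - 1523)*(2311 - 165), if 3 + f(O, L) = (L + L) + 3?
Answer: -2963626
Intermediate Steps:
f(O, L) = 2*L (f(O, L) = -3 + ((L + L) + 3) = -3 + (2*L + 3) = -3 + (3 + 2*L) = 2*L)
(f(-50, 71) - 1523)*(2311 - 165) = (2*71 - 1523)*(2311 - 165) = (142 - 1523)*2146 = -1381*2146 = -2963626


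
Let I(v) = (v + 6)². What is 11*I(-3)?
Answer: 99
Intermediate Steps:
I(v) = (6 + v)²
11*I(-3) = 11*(6 - 3)² = 11*3² = 11*9 = 99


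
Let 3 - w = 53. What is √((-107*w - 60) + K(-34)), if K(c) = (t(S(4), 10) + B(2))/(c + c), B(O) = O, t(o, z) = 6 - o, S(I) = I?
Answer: √1528793/17 ≈ 72.732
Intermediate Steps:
w = -50 (w = 3 - 1*53 = 3 - 53 = -50)
K(c) = 2/c (K(c) = ((6 - 1*4) + 2)/(c + c) = ((6 - 4) + 2)/((2*c)) = (2 + 2)*(1/(2*c)) = 4*(1/(2*c)) = 2/c)
√((-107*w - 60) + K(-34)) = √((-107*(-50) - 60) + 2/(-34)) = √((5350 - 60) + 2*(-1/34)) = √(5290 - 1/17) = √(89929/17) = √1528793/17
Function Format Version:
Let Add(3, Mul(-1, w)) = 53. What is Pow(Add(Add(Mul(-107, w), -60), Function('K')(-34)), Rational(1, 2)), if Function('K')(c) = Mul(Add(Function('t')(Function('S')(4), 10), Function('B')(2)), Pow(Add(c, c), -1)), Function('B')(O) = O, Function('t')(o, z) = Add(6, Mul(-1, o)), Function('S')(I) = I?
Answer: Mul(Rational(1, 17), Pow(1528793, Rational(1, 2))) ≈ 72.732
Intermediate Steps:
w = -50 (w = Add(3, Mul(-1, 53)) = Add(3, -53) = -50)
Function('K')(c) = Mul(2, Pow(c, -1)) (Function('K')(c) = Mul(Add(Add(6, Mul(-1, 4)), 2), Pow(Add(c, c), -1)) = Mul(Add(Add(6, -4), 2), Pow(Mul(2, c), -1)) = Mul(Add(2, 2), Mul(Rational(1, 2), Pow(c, -1))) = Mul(4, Mul(Rational(1, 2), Pow(c, -1))) = Mul(2, Pow(c, -1)))
Pow(Add(Add(Mul(-107, w), -60), Function('K')(-34)), Rational(1, 2)) = Pow(Add(Add(Mul(-107, -50), -60), Mul(2, Pow(-34, -1))), Rational(1, 2)) = Pow(Add(Add(5350, -60), Mul(2, Rational(-1, 34))), Rational(1, 2)) = Pow(Add(5290, Rational(-1, 17)), Rational(1, 2)) = Pow(Rational(89929, 17), Rational(1, 2)) = Mul(Rational(1, 17), Pow(1528793, Rational(1, 2)))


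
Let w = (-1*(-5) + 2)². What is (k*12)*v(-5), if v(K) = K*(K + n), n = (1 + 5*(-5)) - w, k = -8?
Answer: -37440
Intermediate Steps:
w = 49 (w = (5 + 2)² = 7² = 49)
n = -73 (n = (1 + 5*(-5)) - 1*49 = (1 - 25) - 49 = -24 - 49 = -73)
v(K) = K*(-73 + K) (v(K) = K*(K - 73) = K*(-73 + K))
(k*12)*v(-5) = (-8*12)*(-5*(-73 - 5)) = -(-480)*(-78) = -96*390 = -37440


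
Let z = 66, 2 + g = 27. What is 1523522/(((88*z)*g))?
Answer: 69251/6600 ≈ 10.493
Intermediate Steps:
g = 25 (g = -2 + 27 = 25)
1523522/(((88*z)*g)) = 1523522/(((88*66)*25)) = 1523522/((5808*25)) = 1523522/145200 = 1523522*(1/145200) = 69251/6600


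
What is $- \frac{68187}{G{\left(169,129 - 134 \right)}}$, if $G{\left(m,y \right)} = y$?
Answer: $\frac{68187}{5} \approx 13637.0$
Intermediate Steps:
$- \frac{68187}{G{\left(169,129 - 134 \right)}} = - \frac{68187}{129 - 134} = - \frac{68187}{-5} = \left(-68187\right) \left(- \frac{1}{5}\right) = \frac{68187}{5}$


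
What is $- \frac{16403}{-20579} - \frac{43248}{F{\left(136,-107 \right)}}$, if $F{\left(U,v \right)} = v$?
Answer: $\frac{891755713}{2201953} \approx 404.98$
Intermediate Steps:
$- \frac{16403}{-20579} - \frac{43248}{F{\left(136,-107 \right)}} = - \frac{16403}{-20579} - \frac{43248}{-107} = \left(-16403\right) \left(- \frac{1}{20579}\right) - - \frac{43248}{107} = \frac{16403}{20579} + \frac{43248}{107} = \frac{891755713}{2201953}$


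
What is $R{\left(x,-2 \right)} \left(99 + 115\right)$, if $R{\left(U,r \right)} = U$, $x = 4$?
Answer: $856$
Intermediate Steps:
$R{\left(x,-2 \right)} \left(99 + 115\right) = 4 \left(99 + 115\right) = 4 \cdot 214 = 856$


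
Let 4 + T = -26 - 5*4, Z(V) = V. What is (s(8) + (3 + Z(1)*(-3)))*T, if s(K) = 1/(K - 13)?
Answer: 10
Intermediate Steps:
s(K) = 1/(-13 + K)
T = -50 (T = -4 + (-26 - 5*4) = -4 + (-26 - 1*20) = -4 + (-26 - 20) = -4 - 46 = -50)
(s(8) + (3 + Z(1)*(-3)))*T = (1/(-13 + 8) + (3 + 1*(-3)))*(-50) = (1/(-5) + (3 - 3))*(-50) = (-⅕ + 0)*(-50) = -⅕*(-50) = 10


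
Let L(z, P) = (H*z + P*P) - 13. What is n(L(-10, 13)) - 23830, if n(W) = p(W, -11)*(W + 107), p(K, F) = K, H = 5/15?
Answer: 142312/9 ≈ 15812.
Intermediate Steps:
H = ⅓ (H = 5*(1/15) = ⅓ ≈ 0.33333)
L(z, P) = -13 + P² + z/3 (L(z, P) = (z/3 + P*P) - 13 = (z/3 + P²) - 13 = (P² + z/3) - 13 = -13 + P² + z/3)
n(W) = W*(107 + W) (n(W) = W*(W + 107) = W*(107 + W))
n(L(-10, 13)) - 23830 = (-13 + 13² + (⅓)*(-10))*(107 + (-13 + 13² + (⅓)*(-10))) - 23830 = (-13 + 169 - 10/3)*(107 + (-13 + 169 - 10/3)) - 23830 = 458*(107 + 458/3)/3 - 23830 = (458/3)*(779/3) - 23830 = 356782/9 - 23830 = 142312/9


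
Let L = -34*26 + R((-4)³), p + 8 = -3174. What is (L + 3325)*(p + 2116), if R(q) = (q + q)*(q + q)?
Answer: -20067450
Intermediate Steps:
p = -3182 (p = -8 - 3174 = -3182)
R(q) = 4*q² (R(q) = (2*q)*(2*q) = 4*q²)
L = 15500 (L = -34*26 + 4*((-4)³)² = -884 + 4*(-64)² = -884 + 4*4096 = -884 + 16384 = 15500)
(L + 3325)*(p + 2116) = (15500 + 3325)*(-3182 + 2116) = 18825*(-1066) = -20067450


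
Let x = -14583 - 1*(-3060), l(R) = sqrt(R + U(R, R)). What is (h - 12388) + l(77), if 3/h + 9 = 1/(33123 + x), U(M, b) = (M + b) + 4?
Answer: -2408279612/194399 + sqrt(235) ≈ -12373.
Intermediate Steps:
U(M, b) = 4 + M + b
l(R) = sqrt(4 + 3*R) (l(R) = sqrt(R + (4 + R + R)) = sqrt(R + (4 + 2*R)) = sqrt(4 + 3*R))
x = -11523 (x = -14583 + 3060 = -11523)
h = -64800/194399 (h = 3/(-9 + 1/(33123 - 11523)) = 3/(-9 + 1/21600) = 3/(-194399/21600) = 3*(-21600/194399) = -64800/194399 ≈ -0.33333)
(h - 12388) + l(77) = (-64800/194399 - 12388) + sqrt(4 + 3*77) = -2408279612/194399 + sqrt(4 + 231) = -2408279612/194399 + sqrt(235)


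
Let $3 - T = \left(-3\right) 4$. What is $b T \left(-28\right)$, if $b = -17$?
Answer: $7140$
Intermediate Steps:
$T = 15$ ($T = 3 - \left(-3\right) 4 = 3 - -12 = 3 + 12 = 15$)
$b T \left(-28\right) = \left(-17\right) 15 \left(-28\right) = \left(-255\right) \left(-28\right) = 7140$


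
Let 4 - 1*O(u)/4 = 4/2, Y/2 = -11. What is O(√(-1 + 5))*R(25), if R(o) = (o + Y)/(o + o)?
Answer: 12/25 ≈ 0.48000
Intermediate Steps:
Y = -22 (Y = 2*(-11) = -22)
O(u) = 8 (O(u) = 16 - 16/2 = 16 - 4*2 = 16 - 8 = 8)
R(o) = (-22 + o)/(2*o) (R(o) = (o - 22)/(o + o) = (-22 + o)/((2*o)) = (-22 + o)*(1/(2*o)) = (-22 + o)/(2*o))
O(√(-1 + 5))*R(25) = 8*((½)*(-22 + 25)/25) = 8*((½)*(1/25)*3) = 8*(3/50) = 12/25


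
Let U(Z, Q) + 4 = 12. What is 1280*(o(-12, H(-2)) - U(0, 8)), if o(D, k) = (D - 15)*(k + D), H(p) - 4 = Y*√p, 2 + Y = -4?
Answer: 266240 + 207360*I*√2 ≈ 2.6624e+5 + 2.9325e+5*I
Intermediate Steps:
Y = -6 (Y = -2 - 4 = -6)
U(Z, Q) = 8 (U(Z, Q) = -4 + 12 = 8)
H(p) = 4 - 6*√p
o(D, k) = (-15 + D)*(D + k)
1280*(o(-12, H(-2)) - U(0, 8)) = 1280*(((-12)² - 15*(-12) - 15*(4 - 6*I*√2) - 12*(4 - 6*I*√2)) - 1*8) = 1280*((144 + 180 - 15*(4 - 6*I*√2) - 12*(4 - 6*I*√2)) - 8) = 1280*((144 + 180 + (-60 + 90*I*√2) + (-48 + 72*I*√2)) - 8) = 1280*((216 + 162*I*√2) - 8) = 1280*(208 + 162*I*√2) = 266240 + 207360*I*√2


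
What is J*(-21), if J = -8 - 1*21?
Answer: 609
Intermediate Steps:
J = -29 (J = -8 - 21 = -29)
J*(-21) = -29*(-21) = 609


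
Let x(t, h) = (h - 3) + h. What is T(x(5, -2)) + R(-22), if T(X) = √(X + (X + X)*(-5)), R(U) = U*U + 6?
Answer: 490 + 3*√7 ≈ 497.94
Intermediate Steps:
x(t, h) = -3 + 2*h (x(t, h) = (-3 + h) + h = -3 + 2*h)
R(U) = 6 + U² (R(U) = U² + 6 = 6 + U²)
T(X) = 3*√(-X) (T(X) = √(X + (2*X)*(-5)) = √(X - 10*X) = √(-9*X) = 3*√(-X))
T(x(5, -2)) + R(-22) = 3*√(-(-3 + 2*(-2))) + (6 + (-22)²) = 3*√(-(-3 - 4)) + (6 + 484) = 3*√(-1*(-7)) + 490 = 3*√7 + 490 = 490 + 3*√7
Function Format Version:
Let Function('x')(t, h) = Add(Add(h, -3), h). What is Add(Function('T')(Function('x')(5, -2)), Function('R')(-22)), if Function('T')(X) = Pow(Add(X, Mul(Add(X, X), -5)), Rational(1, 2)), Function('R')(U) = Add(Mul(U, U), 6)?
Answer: Add(490, Mul(3, Pow(7, Rational(1, 2)))) ≈ 497.94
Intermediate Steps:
Function('x')(t, h) = Add(-3, Mul(2, h)) (Function('x')(t, h) = Add(Add(-3, h), h) = Add(-3, Mul(2, h)))
Function('R')(U) = Add(6, Pow(U, 2)) (Function('R')(U) = Add(Pow(U, 2), 6) = Add(6, Pow(U, 2)))
Function('T')(X) = Mul(3, Pow(Mul(-1, X), Rational(1, 2))) (Function('T')(X) = Pow(Add(X, Mul(Mul(2, X), -5)), Rational(1, 2)) = Pow(Add(X, Mul(-10, X)), Rational(1, 2)) = Pow(Mul(-9, X), Rational(1, 2)) = Mul(3, Pow(Mul(-1, X), Rational(1, 2))))
Add(Function('T')(Function('x')(5, -2)), Function('R')(-22)) = Add(Mul(3, Pow(Mul(-1, Add(-3, Mul(2, -2))), Rational(1, 2))), Add(6, Pow(-22, 2))) = Add(Mul(3, Pow(Mul(-1, Add(-3, -4)), Rational(1, 2))), Add(6, 484)) = Add(Mul(3, Pow(Mul(-1, -7), Rational(1, 2))), 490) = Add(Mul(3, Pow(7, Rational(1, 2))), 490) = Add(490, Mul(3, Pow(7, Rational(1, 2))))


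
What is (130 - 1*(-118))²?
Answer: 61504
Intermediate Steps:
(130 - 1*(-118))² = (130 + 118)² = 248² = 61504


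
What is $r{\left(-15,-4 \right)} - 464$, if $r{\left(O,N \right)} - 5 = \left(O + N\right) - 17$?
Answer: $-495$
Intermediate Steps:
$r{\left(O,N \right)} = -12 + N + O$ ($r{\left(O,N \right)} = 5 - \left(17 - N - O\right) = 5 + \left(-17 + N + O\right) = -12 + N + O$)
$r{\left(-15,-4 \right)} - 464 = \left(-12 - 4 - 15\right) - 464 = -31 - 464 = -495$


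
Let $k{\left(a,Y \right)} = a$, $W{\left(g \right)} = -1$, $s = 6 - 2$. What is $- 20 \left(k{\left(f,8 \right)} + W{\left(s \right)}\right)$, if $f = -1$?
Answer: $40$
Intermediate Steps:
$s = 4$
$- 20 \left(k{\left(f,8 \right)} + W{\left(s \right)}\right) = - 20 \left(-1 - 1\right) = \left(-20\right) \left(-2\right) = 40$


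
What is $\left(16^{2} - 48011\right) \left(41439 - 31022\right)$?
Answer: $-497463835$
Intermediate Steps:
$\left(16^{2} - 48011\right) \left(41439 - 31022\right) = \left(256 - 48011\right) 10417 = \left(-47755\right) 10417 = -497463835$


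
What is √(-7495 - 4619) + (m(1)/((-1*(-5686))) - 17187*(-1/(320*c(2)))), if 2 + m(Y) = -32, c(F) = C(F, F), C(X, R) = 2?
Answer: 48851761/1819520 + 3*I*√1346 ≈ 26.849 + 110.06*I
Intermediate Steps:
c(F) = 2
m(Y) = -34 (m(Y) = -2 - 32 = -34)
√(-7495 - 4619) + (m(1)/((-1*(-5686))) - 17187*(-1/(320*c(2)))) = √(-7495 - 4619) + (-34/((-1*(-5686))) - 17187/((2*(-16))*20)) = √(-12114) + (-34/5686 - 17187/((-32*20))) = 3*I*√1346 + (-34*1/5686 - 17187/(-640)) = 3*I*√1346 + (-17/2843 - 17187*(-1/640)) = 3*I*√1346 + (-17/2843 + 17187/640) = 3*I*√1346 + 48851761/1819520 = 48851761/1819520 + 3*I*√1346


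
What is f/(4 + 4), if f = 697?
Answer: 697/8 ≈ 87.125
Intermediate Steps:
f/(4 + 4) = 697/(4 + 4) = 697/8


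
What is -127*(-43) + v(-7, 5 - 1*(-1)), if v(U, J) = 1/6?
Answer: 32767/6 ≈ 5461.2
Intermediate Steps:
v(U, J) = 1/6
-127*(-43) + v(-7, 5 - 1*(-1)) = -127*(-43) + 1/6 = 5461 + 1/6 = 32767/6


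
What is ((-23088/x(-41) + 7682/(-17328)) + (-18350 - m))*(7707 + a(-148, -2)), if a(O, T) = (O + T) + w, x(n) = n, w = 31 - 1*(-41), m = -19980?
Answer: 1980722536553/118408 ≈ 1.6728e+7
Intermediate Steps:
w = 72 (w = 31 + 41 = 72)
a(O, T) = 72 + O + T (a(O, T) = (O + T) + 72 = 72 + O + T)
((-23088/x(-41) + 7682/(-17328)) + (-18350 - m))*(7707 + a(-148, -2)) = ((-23088/(-41) + 7682/(-17328)) + (-18350 - 1*(-19980)))*(7707 + (72 - 148 - 2)) = ((-23088*(-1/41) + 7682*(-1/17328)) + (-18350 + 19980))*(7707 - 78) = ((23088/41 - 3841/8664) + 1630)*7629 = (199876951/355224 + 1630)*7629 = (778892071/355224)*7629 = 1980722536553/118408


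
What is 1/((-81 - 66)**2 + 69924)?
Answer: 1/91533 ≈ 1.0925e-5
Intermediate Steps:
1/((-81 - 66)**2 + 69924) = 1/((-147)**2 + 69924) = 1/(21609 + 69924) = 1/91533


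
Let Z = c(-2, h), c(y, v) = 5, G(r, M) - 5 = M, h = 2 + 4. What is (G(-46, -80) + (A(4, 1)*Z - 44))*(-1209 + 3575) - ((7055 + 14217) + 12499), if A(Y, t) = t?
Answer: -303495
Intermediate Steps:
h = 6
G(r, M) = 5 + M
Z = 5
(G(-46, -80) + (A(4, 1)*Z - 44))*(-1209 + 3575) - ((7055 + 14217) + 12499) = ((5 - 80) + (1*5 - 44))*(-1209 + 3575) - ((7055 + 14217) + 12499) = (-75 + (5 - 44))*2366 - (21272 + 12499) = (-75 - 39)*2366 - 1*33771 = -114*2366 - 33771 = -269724 - 33771 = -303495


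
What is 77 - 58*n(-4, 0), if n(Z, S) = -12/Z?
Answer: -97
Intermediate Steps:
77 - 58*n(-4, 0) = 77 - (-696)/(-4) = 77 - (-696)*(-1)/4 = 77 - 58*3 = 77 - 174 = -97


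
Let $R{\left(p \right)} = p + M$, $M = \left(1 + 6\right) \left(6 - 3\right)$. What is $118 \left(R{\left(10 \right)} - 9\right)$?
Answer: $2596$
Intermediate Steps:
$M = 21$ ($M = 7 \cdot 3 = 21$)
$R{\left(p \right)} = 21 + p$ ($R{\left(p \right)} = p + 21 = 21 + p$)
$118 \left(R{\left(10 \right)} - 9\right) = 118 \left(\left(21 + 10\right) - 9\right) = 118 \left(31 - 9\right) = 118 \cdot 22 = 2596$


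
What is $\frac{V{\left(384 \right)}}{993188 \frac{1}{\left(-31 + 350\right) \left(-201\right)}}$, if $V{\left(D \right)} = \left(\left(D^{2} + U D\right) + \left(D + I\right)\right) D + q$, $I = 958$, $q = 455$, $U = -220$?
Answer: $- \frac{1583647417473}{993188} \approx -1.5945 \cdot 10^{6}$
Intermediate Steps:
$V{\left(D \right)} = 455 + D \left(958 + D^{2} - 219 D\right)$ ($V{\left(D \right)} = \left(\left(D^{2} - 220 D\right) + \left(D + 958\right)\right) D + 455 = \left(\left(D^{2} - 220 D\right) + \left(958 + D\right)\right) D + 455 = \left(958 + D^{2} - 219 D\right) D + 455 = D \left(958 + D^{2} - 219 D\right) + 455 = 455 + D \left(958 + D^{2} - 219 D\right)$)
$\frac{V{\left(384 \right)}}{993188 \frac{1}{\left(-31 + 350\right) \left(-201\right)}} = \frac{455 + 384^{3} - 219 \cdot 384^{2} + 958 \cdot 384}{993188 \frac{1}{\left(-31 + 350\right) \left(-201\right)}} = \frac{455 + 56623104 - 32292864 + 367872}{993188 \frac{1}{319 \left(-201\right)}} = \frac{455 + 56623104 - 32292864 + 367872}{993188 \frac{1}{-64119}} = \frac{24698567}{993188 \left(- \frac{1}{64119}\right)} = \frac{24698567}{- \frac{993188}{64119}} = 24698567 \left(- \frac{64119}{993188}\right) = - \frac{1583647417473}{993188}$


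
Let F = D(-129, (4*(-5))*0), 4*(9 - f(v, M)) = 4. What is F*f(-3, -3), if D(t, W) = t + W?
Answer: -1032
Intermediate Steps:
f(v, M) = 8 (f(v, M) = 9 - ¼*4 = 9 - 1 = 8)
D(t, W) = W + t
F = -129 (F = (4*(-5))*0 - 129 = -20*0 - 129 = 0 - 129 = -129)
F*f(-3, -3) = -129*8 = -1032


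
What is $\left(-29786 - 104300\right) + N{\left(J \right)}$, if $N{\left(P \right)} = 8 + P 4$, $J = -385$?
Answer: $-135618$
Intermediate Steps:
$N{\left(P \right)} = 8 + 4 P$
$\left(-29786 - 104300\right) + N{\left(J \right)} = \left(-29786 - 104300\right) + \left(8 + 4 \left(-385\right)\right) = -134086 + \left(8 - 1540\right) = -134086 - 1532 = -135618$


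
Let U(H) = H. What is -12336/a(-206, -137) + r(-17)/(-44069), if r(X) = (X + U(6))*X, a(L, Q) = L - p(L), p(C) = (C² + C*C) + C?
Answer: 65970515/467528021 ≈ 0.14110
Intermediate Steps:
p(C) = C + 2*C² (p(C) = (C² + C²) + C = 2*C² + C = C + 2*C²)
a(L, Q) = L - L*(1 + 2*L)
r(X) = X*(6 + X) (r(X) = (X + 6)*X = (6 + X)*X = X*(6 + X))
-12336/a(-206, -137) + r(-17)/(-44069) = -12336/((-2*(-206)²)) - 17*(6 - 17)/(-44069) = -12336/((-2*42436)) - 17*(-11)*(-1/44069) = -12336/(-84872) + 187*(-1/44069) = -12336*(-1/84872) - 187/44069 = 1542/10609 - 187/44069 = 65970515/467528021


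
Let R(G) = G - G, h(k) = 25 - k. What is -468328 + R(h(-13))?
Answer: -468328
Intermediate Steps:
R(G) = 0
-468328 + R(h(-13)) = -468328 + 0 = -468328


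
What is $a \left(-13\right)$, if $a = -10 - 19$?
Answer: $377$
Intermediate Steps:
$a = -29$ ($a = -10 - 19 = -29$)
$a \left(-13\right) = \left(-29\right) \left(-13\right) = 377$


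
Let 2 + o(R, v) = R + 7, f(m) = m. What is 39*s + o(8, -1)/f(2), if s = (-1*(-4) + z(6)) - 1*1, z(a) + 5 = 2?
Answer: 13/2 ≈ 6.5000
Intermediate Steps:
o(R, v) = 5 + R (o(R, v) = -2 + (R + 7) = -2 + (7 + R) = 5 + R)
z(a) = -3 (z(a) = -5 + 2 = -3)
s = 0 (s = (-1*(-4) - 3) - 1*1 = (4 - 3) - 1 = 1 - 1 = 0)
39*s + o(8, -1)/f(2) = 39*0 + (5 + 8)/2 = 0 + 13*(½) = 0 + 13/2 = 13/2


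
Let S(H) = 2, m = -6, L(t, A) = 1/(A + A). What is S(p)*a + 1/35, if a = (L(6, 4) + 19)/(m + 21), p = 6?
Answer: 361/140 ≈ 2.5786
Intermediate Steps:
L(t, A) = 1/(2*A)
a = 51/40 (a = ((½)/4 + 19)/(-6 + 21) = ((½)*(¼) + 19)/15 = (⅛ + 19)*(1/15) = (153/8)*(1/15) = 51/40 ≈ 1.2750)
S(p)*a + 1/35 = 2*(51/40) + 1/35 = 51/20 + 1/35 = 361/140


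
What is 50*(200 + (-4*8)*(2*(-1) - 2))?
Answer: 16400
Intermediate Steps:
50*(200 + (-4*8)*(2*(-1) - 2)) = 50*(200 - 32*(-2 - 2)) = 50*(200 - 32*(-4)) = 50*(200 + 128) = 50*328 = 16400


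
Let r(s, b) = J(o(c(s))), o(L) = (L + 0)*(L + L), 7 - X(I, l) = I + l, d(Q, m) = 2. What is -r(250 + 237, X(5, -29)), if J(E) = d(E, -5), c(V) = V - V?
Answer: -2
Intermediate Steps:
c(V) = 0
X(I, l) = 7 - I - l (X(I, l) = 7 - (I + l) = 7 + (-I - l) = 7 - I - l)
o(L) = 2*L**2 (o(L) = L*(2*L) = 2*L**2)
J(E) = 2
r(s, b) = 2
-r(250 + 237, X(5, -29)) = -1*2 = -2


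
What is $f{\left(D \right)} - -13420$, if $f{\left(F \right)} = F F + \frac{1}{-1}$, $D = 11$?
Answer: $13540$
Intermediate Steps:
$f{\left(F \right)} = -1 + F^{2}$ ($f{\left(F \right)} = F^{2} - 1 = -1 + F^{2}$)
$f{\left(D \right)} - -13420 = \left(-1 + 11^{2}\right) - -13420 = \left(-1 + 121\right) + 13420 = 120 + 13420 = 13540$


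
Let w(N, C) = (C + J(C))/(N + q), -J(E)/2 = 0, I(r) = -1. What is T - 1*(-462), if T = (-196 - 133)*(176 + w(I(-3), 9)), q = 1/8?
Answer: -54058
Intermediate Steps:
q = 1/8 ≈ 0.12500
J(E) = 0 (J(E) = -2*0 = 0)
w(N, C) = C/(1/8 + N) (w(N, C) = (C + 0)/(N + 1/8) = C/(1/8 + N))
T = -54520 (T = (-196 - 133)*(176 + 8*9/(1 + 8*(-1))) = -329*(176 + 8*9/(1 - 8)) = -329*(176 + 8*9/(-7)) = -329*(176 + 8*9*(-1/7)) = -329*(176 - 72/7) = -329*1160/7 = -54520)
T - 1*(-462) = -54520 - 1*(-462) = -54520 + 462 = -54058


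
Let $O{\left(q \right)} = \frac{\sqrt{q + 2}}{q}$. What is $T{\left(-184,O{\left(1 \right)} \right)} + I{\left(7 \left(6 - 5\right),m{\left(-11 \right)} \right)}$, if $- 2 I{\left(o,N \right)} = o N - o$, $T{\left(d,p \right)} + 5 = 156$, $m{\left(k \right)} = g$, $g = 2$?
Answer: $\frac{295}{2} \approx 147.5$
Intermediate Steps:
$m{\left(k \right)} = 2$
$O{\left(q \right)} = \frac{\sqrt{2 + q}}{q}$
$T{\left(d,p \right)} = 151$ ($T{\left(d,p \right)} = -5 + 156 = 151$)
$I{\left(o,N \right)} = \frac{o}{2} - \frac{N o}{2}$ ($I{\left(o,N \right)} = - \frac{o N - o}{2} = - \frac{N o - o}{2} = - \frac{- o + N o}{2} = \frac{o}{2} - \frac{N o}{2}$)
$T{\left(-184,O{\left(1 \right)} \right)} + I{\left(7 \left(6 - 5\right),m{\left(-11 \right)} \right)} = 151 + \frac{7 \left(6 - 5\right) \left(1 - 2\right)}{2} = 151 + \frac{7 \cdot 1 \left(1 - 2\right)}{2} = 151 + \frac{1}{2} \cdot 7 \left(-1\right) = 151 - \frac{7}{2} = \frac{295}{2}$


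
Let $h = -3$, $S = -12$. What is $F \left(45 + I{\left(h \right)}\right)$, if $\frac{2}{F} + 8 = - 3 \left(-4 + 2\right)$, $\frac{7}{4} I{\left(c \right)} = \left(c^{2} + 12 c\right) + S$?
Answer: $- \frac{159}{7} \approx -22.714$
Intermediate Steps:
$I{\left(c \right)} = - \frac{48}{7} + \frac{4 c^{2}}{7} + \frac{48 c}{7}$ ($I{\left(c \right)} = \frac{4 \left(\left(c^{2} + 12 c\right) - 12\right)}{7} = \frac{4 \left(-12 + c^{2} + 12 c\right)}{7} = - \frac{48}{7} + \frac{4 c^{2}}{7} + \frac{48 c}{7}$)
$F = -1$ ($F = \frac{2}{-8 - 3 \left(-4 + 2\right)} = \frac{2}{-8 - -6} = \frac{2}{-8 + 6} = \frac{2}{-2} = 2 \left(- \frac{1}{2}\right) = -1$)
$F \left(45 + I{\left(h \right)}\right) = - (45 + \left(- \frac{48}{7} + \frac{4 \left(-3\right)^{2}}{7} + \frac{48}{7} \left(-3\right)\right)) = - (45 - \frac{156}{7}) = \left(-1\right) \frac{159}{7} = - \frac{159}{7}$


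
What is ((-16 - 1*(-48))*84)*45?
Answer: 120960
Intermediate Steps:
((-16 - 1*(-48))*84)*45 = ((-16 + 48)*84)*45 = (32*84)*45 = 2688*45 = 120960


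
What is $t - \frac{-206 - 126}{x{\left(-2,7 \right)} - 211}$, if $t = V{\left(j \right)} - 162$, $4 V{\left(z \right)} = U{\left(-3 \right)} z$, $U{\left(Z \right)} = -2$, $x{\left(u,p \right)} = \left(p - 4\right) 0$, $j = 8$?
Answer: $- \frac{35358}{211} \approx -167.57$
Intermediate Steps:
$x{\left(u,p \right)} = 0$ ($x{\left(u,p \right)} = \left(-4 + p\right) 0 = 0$)
$V{\left(z \right)} = - \frac{z}{2}$ ($V{\left(z \right)} = \frac{\left(-2\right) z}{4} = - \frac{z}{2}$)
$t = -166$ ($t = \left(- \frac{1}{2}\right) 8 - 162 = -4 - 162 = -166$)
$t - \frac{-206 - 126}{x{\left(-2,7 \right)} - 211} = -166 - \frac{-206 - 126}{0 - 211} = -166 - - \frac{332}{-211} = -166 - \left(-332\right) \left(- \frac{1}{211}\right) = -166 - \frac{332}{211} = - \frac{35358}{211}$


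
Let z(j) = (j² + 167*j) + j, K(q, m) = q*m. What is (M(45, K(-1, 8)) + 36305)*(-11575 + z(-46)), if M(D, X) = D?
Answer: -624747450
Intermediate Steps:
K(q, m) = m*q
z(j) = j² + 168*j
(M(45, K(-1, 8)) + 36305)*(-11575 + z(-46)) = (45 + 36305)*(-11575 - 46*(168 - 46)) = 36350*(-11575 - 46*122) = 36350*(-11575 - 5612) = 36350*(-17187) = -624747450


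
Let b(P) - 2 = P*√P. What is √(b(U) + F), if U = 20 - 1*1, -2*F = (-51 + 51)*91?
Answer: √(2 + 19*√19) ≈ 9.2097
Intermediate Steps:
F = 0 (F = -(-51 + 51)*91/2 = -0*91 = -½*0 = 0)
U = 19 (U = 20 - 1 = 19)
b(P) = 2 + P^(3/2) (b(P) = 2 + P*√P = 2 + P^(3/2))
√(b(U) + F) = √((2 + 19^(3/2)) + 0) = √((2 + 19*√19) + 0) = √(2 + 19*√19)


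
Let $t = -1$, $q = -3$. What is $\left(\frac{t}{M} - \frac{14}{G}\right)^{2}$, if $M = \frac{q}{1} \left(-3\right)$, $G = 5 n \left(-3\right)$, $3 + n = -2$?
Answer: $\frac{4489}{50625} \approx 0.088672$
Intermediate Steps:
$n = -5$ ($n = -3 - 2 = -5$)
$G = 75$ ($G = 5 \left(-5\right) \left(-3\right) = \left(-25\right) \left(-3\right) = 75$)
$M = 9$ ($M = - \frac{3}{1} \left(-3\right) = \left(-3\right) 1 \left(-3\right) = \left(-3\right) \left(-3\right) = 9$)
$\left(\frac{t}{M} - \frac{14}{G}\right)^{2} = \left(- \frac{1}{9} - \frac{14}{75}\right)^{2} = \left(- \frac{67}{225}\right)^{2} = \frac{4489}{50625}$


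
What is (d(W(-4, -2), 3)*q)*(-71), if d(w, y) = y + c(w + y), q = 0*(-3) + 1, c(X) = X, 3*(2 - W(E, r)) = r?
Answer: -1846/3 ≈ -615.33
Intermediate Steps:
W(E, r) = 2 - r/3
q = 1 (q = 0 + 1 = 1)
d(w, y) = w + 2*y (d(w, y) = y + (w + y) = w + 2*y)
(d(W(-4, -2), 3)*q)*(-71) = (((2 - ⅓*(-2)) + 2*3)*1)*(-71) = (((2 + ⅔) + 6)*1)*(-71) = ((8/3 + 6)*1)*(-71) = ((26/3)*1)*(-71) = (26/3)*(-71) = -1846/3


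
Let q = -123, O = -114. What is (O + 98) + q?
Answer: -139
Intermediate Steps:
(O + 98) + q = (-114 + 98) - 123 = -16 - 123 = -139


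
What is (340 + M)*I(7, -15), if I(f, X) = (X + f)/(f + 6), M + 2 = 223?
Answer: -4488/13 ≈ -345.23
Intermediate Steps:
M = 221 (M = -2 + 223 = 221)
I(f, X) = (X + f)/(6 + f)
(340 + M)*I(7, -15) = (340 + 221)*((-15 + 7)/(6 + 7)) = 561*(-8/13) = -4488/13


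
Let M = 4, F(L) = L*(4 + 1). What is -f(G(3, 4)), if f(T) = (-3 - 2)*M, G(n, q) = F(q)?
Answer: 20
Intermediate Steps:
F(L) = 5*L (F(L) = L*5 = 5*L)
G(n, q) = 5*q
f(T) = -20 (f(T) = (-3 - 2)*4 = -5*4 = -20)
-f(G(3, 4)) = -1*(-20) = 20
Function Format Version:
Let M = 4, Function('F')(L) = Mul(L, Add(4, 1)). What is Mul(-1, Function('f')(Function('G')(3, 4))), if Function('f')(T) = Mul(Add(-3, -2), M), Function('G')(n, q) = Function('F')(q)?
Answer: 20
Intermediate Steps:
Function('F')(L) = Mul(5, L) (Function('F')(L) = Mul(L, 5) = Mul(5, L))
Function('G')(n, q) = Mul(5, q)
Function('f')(T) = -20 (Function('f')(T) = Mul(Add(-3, -2), 4) = Mul(-5, 4) = -20)
Mul(-1, Function('f')(Function('G')(3, 4))) = Mul(-1, -20) = 20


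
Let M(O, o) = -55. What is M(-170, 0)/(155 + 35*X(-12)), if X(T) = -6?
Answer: 1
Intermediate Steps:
M(-170, 0)/(155 + 35*X(-12)) = -55/(155 + 35*(-6)) = -55/(155 - 210) = -55/(-55) = -55*(-1/55) = 1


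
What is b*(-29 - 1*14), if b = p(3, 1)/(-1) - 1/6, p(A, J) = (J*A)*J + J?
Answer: 1075/6 ≈ 179.17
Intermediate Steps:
p(A, J) = J + A*J² (p(A, J) = (A*J)*J + J = A*J² + J = J + A*J²)
b = -25/6 (b = (1*(1 + 3*1))/(-1) - 1/6 = (1*(1 + 3))*(-1) - 1*⅙ = (1*4)*(-1) - ⅙ = 4*(-1) - ⅙ = -4 - ⅙ = -25/6 ≈ -4.1667)
b*(-29 - 1*14) = -25*(-29 - 1*14)/6 = -25*(-29 - 14)/6 = -25/6*(-43) = 1075/6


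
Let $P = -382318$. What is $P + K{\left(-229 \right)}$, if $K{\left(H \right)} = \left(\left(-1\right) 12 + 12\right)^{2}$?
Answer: $-382318$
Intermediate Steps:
$K{\left(H \right)} = 0$ ($K{\left(H \right)} = \left(-12 + 12\right)^{2} = 0^{2} = 0$)
$P + K{\left(-229 \right)} = -382318 + 0 = -382318$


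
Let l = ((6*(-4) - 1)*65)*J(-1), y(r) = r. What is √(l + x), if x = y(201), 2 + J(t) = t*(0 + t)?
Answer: √1826 ≈ 42.732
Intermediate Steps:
J(t) = -2 + t² (J(t) = -2 + t*(0 + t) = -2 + t*t = -2 + t²)
l = 1625 (l = ((6*(-4) - 1)*65)*(-2 + (-1)²) = ((-24 - 1)*65)*(-2 + 1) = -25*65*(-1) = -1625*(-1) = 1625)
x = 201
√(l + x) = √(1625 + 201) = √1826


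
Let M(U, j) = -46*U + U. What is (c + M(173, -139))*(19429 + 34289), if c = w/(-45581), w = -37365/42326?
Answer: -403403378924138355/964630703 ≈ -4.1819e+8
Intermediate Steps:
w = -37365/42326 (w = -37365*1/42326 = -37365/42326 ≈ -0.88279)
M(U, j) = -45*U
c = 37365/1929261406 (c = -37365/42326/(-45581) = -37365/42326*(-1/45581) = 37365/1929261406 ≈ 1.9368e-5)
(c + M(173, -139))*(19429 + 34289) = (37365/1929261406 - 45*173)*(19429 + 34289) = (37365/1929261406 - 7785)*53718 = -15019300008345/1929261406*53718 = -403403378924138355/964630703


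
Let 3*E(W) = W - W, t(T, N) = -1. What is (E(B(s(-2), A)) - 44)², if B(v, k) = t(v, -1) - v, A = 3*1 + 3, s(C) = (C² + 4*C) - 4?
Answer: 1936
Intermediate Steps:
s(C) = -4 + C² + 4*C
A = 6 (A = 3 + 3 = 6)
B(v, k) = -1 - v
E(W) = 0 (E(W) = (W - W)/3 = (⅓)*0 = 0)
(E(B(s(-2), A)) - 44)² = (0 - 44)² = (-44)² = 1936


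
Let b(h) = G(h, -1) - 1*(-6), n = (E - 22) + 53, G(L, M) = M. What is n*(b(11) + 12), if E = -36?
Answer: -85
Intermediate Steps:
n = -5 (n = (-36 - 22) + 53 = -58 + 53 = -5)
b(h) = 5 (b(h) = -1 - 1*(-6) = -1 + 6 = 5)
n*(b(11) + 12) = -5*(5 + 12) = -5*17 = -85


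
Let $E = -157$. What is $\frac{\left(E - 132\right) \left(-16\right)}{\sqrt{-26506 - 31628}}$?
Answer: $- \frac{2312 i \sqrt{58134}}{29067} \approx - 19.178 i$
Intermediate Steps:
$\frac{\left(E - 132\right) \left(-16\right)}{\sqrt{-26506 - 31628}} = \frac{\left(-157 - 132\right) \left(-16\right)}{\sqrt{-26506 - 31628}} = \frac{\left(-289\right) \left(-16\right)}{\sqrt{-58134}} = \frac{4624}{i \sqrt{58134}} = 4624 \left(- \frac{i \sqrt{58134}}{58134}\right) = - \frac{2312 i \sqrt{58134}}{29067}$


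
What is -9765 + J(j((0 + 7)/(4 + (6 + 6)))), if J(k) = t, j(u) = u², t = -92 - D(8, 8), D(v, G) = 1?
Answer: -9858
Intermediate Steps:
t = -93 (t = -92 - 1*1 = -92 - 1 = -93)
J(k) = -93
-9765 + J(j((0 + 7)/(4 + (6 + 6)))) = -9765 - 93 = -9858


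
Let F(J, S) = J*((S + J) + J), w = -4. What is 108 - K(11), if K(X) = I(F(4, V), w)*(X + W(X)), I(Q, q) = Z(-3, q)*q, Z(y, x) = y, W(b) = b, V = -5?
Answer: -156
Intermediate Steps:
F(J, S) = J*(S + 2*J) (F(J, S) = J*((J + S) + J) = J*(S + 2*J))
I(Q, q) = -3*q
K(X) = 24*X (K(X) = (-3*(-4))*(X + X) = 12*(2*X) = 24*X)
108 - K(11) = 108 - 24*11 = 108 - 1*264 = 108 - 264 = -156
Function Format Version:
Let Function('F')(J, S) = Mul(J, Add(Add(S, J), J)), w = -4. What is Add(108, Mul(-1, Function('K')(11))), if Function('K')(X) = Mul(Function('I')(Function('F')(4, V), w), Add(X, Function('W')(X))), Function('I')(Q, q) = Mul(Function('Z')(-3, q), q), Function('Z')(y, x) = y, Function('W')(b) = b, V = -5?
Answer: -156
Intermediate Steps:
Function('F')(J, S) = Mul(J, Add(S, Mul(2, J))) (Function('F')(J, S) = Mul(J, Add(Add(J, S), J)) = Mul(J, Add(S, Mul(2, J))))
Function('I')(Q, q) = Mul(-3, q)
Function('K')(X) = Mul(24, X) (Function('K')(X) = Mul(Mul(-3, -4), Add(X, X)) = Mul(12, Mul(2, X)) = Mul(24, X))
Add(108, Mul(-1, Function('K')(11))) = Add(108, Mul(-1, Mul(24, 11))) = Add(108, Mul(-1, 264)) = Add(108, -264) = -156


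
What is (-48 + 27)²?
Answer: 441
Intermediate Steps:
(-48 + 27)² = (-21)² = 441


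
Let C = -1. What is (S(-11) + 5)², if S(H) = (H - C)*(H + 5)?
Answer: 4225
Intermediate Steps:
S(H) = (1 + H)*(5 + H) (S(H) = (H - 1*(-1))*(H + 5) = (H + 1)*(5 + H) = (1 + H)*(5 + H))
(S(-11) + 5)² = ((5 + (-11)² + 6*(-11)) + 5)² = ((5 + 121 - 66) + 5)² = (60 + 5)² = 65² = 4225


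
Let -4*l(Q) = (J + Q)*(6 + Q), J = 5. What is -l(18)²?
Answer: -19044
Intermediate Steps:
l(Q) = -(5 + Q)*(6 + Q)/4
-l(18)² = -(-15/2 - 11/4*18 - ¼*18²)² = -(-15/2 - 99/2 - ¼*324)² = -(-15/2 - 99/2 - 81)² = -1*(-138)² = -1*19044 = -19044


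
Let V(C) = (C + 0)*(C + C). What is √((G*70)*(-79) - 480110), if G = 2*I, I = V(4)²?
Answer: 5*I*√472222 ≈ 3435.9*I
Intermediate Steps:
V(C) = 2*C² (V(C) = C*(2*C) = 2*C²)
I = 1024 (I = (2*4²)² = (2*16)² = 32² = 1024)
G = 2048 (G = 2*1024 = 2048)
√((G*70)*(-79) - 480110) = √((2048*70)*(-79) - 480110) = √(143360*(-79) - 480110) = √(-11325440 - 480110) = √(-11805550) = 5*I*√472222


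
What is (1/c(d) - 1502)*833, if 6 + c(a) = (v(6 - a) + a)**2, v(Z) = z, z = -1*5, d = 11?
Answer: -37534147/30 ≈ -1.2511e+6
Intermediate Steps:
z = -5
v(Z) = -5
c(a) = -6 + (-5 + a)**2
(1/c(d) - 1502)*833 = (1/(-6 + (-5 + 11)**2) - 1502)*833 = (1/(-6 + 6**2) - 1502)*833 = (1/(-6 + 36) - 1502)*833 = (1/30 - 1502)*833 = -45059/30*833 = -37534147/30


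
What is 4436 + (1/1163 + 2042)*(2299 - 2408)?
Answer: -253699255/1163 ≈ -2.1814e+5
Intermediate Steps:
4436 + (1/1163 + 2042)*(2299 - 2408) = 4436 + (1/1163 + 2042)*(-109) = 4436 + (2374847/1163)*(-109) = 4436 - 258858323/1163 = -253699255/1163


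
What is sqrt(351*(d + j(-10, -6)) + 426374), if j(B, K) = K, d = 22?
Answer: sqrt(431990) ≈ 657.26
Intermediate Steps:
sqrt(351*(d + j(-10, -6)) + 426374) = sqrt(351*(22 - 6) + 426374) = sqrt(351*16 + 426374) = sqrt(5616 + 426374) = sqrt(431990)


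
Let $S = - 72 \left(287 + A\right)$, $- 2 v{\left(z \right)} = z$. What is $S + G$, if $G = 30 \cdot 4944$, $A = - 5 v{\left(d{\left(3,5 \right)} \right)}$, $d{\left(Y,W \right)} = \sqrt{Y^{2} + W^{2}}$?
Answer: $127656 - 180 \sqrt{34} \approx 1.2661 \cdot 10^{5}$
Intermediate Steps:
$d{\left(Y,W \right)} = \sqrt{W^{2} + Y^{2}}$
$v{\left(z \right)} = - \frac{z}{2}$
$A = \frac{5 \sqrt{34}}{2}$ ($A = - 5 \left(- \frac{\sqrt{5^{2} + 3^{2}}}{2}\right) = - 5 \left(- \frac{\sqrt{25 + 9}}{2}\right) = - 5 \left(- \frac{\sqrt{34}}{2}\right) = \frac{5 \sqrt{34}}{2} \approx 14.577$)
$S = -20664 - 180 \sqrt{34}$ ($S = - 72 \left(287 + \frac{5 \sqrt{34}}{2}\right) = -20664 - 180 \sqrt{34} \approx -21714.0$)
$G = 148320$
$S + G = \left(-20664 - 180 \sqrt{34}\right) + 148320 = 127656 - 180 \sqrt{34}$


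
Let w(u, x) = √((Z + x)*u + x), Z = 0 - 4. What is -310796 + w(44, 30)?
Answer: -310796 + √1174 ≈ -3.1076e+5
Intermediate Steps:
Z = -4
w(u, x) = √(x + u*(-4 + x)) (w(u, x) = √((-4 + x)*u + x) = √(u*(-4 + x) + x) = √(x + u*(-4 + x)))
-310796 + w(44, 30) = -310796 + √(30 - 4*44 + 44*30) = -310796 + √(30 - 176 + 1320) = -310796 + √1174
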